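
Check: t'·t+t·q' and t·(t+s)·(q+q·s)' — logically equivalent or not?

Yes

E1: t'·t+t·q'
    = t·q'
E2: t·(t+s)·(q+q·s)'
    = t·(q+q·s)'
    = t·q'
Both reduce to t·q', so they are equivalent.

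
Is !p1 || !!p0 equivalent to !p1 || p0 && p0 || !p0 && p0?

Yes

E1: !p1 || !!p0
    = !p1 || p0
E2: !p1 || p0 && p0 || !p0 && p0
    = !p1 || p0
Both reduce to !p1 || p0, so they are equivalent.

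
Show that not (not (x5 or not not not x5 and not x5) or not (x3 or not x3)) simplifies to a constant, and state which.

not (not (x5 or not not not x5 and not x5) or not (x3 or not x3))
= (x5 or not not not x5 and not x5) and (x3 or not x3)
= x5 or not not not x5 and not x5
= x5 or not x5 and not x5
= x5 or not x5
= True

True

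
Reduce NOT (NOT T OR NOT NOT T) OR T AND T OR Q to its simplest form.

NOT (NOT T OR NOT NOT T) OR T AND T OR Q
= T AND NOT T OR T AND T OR Q   — De Morgan
= T AND (NOT T OR T) OR Q   — distribution
= T OR Q   — complement / identity

T OR Q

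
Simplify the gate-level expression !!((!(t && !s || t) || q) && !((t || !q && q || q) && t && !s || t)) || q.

!!((!(t && !s || t) || q) && !((t || !q && q || q) && t && !s || t)) || q
= !!((!(t && !s || t) || q) && !((t || q) && t && !s || t)) || q   (complement / identity)
= !!((!(t && !s || t) || q) && !(t && !s || t)) || q   (absorption)
= !!!(t && !s || t) || q   (absorption)
= !(t && !s || t) || q   (double negation)
= !t || q   (absorption)

!t || q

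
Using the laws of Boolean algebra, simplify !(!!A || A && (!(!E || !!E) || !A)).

!(!!A || A && (!(!E || !!E) || !A))
= !(!!A || A && (E && !E || !A))   — De Morgan
= !(!!A || A && !A)   — complement / identity
= !!!A   — complement / identity
= !A   — double negation

!A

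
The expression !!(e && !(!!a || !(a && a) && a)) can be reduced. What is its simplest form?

e && !a

!!(e && !(!!a || !(a && a) && a))
= !!(e && !(!!a || !a && a))   [idempotence]
= e && !(!!a || !a && a)   [double negation]
= e && !!!a   [complement / identity]
= e && !a   [double negation]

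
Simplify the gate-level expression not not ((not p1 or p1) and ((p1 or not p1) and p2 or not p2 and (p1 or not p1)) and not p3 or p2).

not not ((not p1 or p1) and ((p1 or not p1) and p2 or not p2 and (p1 or not p1)) and not p3 or p2)
= not not (((p1 or not p1) and p2 or not p2 and (p1 or not p1)) and not p3 or p2)   (complement / identity)
= not not ((p1 or not p1) and not p3 or p2)   (distribution)
= not not (not p3 or p2)   (complement / identity)
= not p3 or p2   (double negation)

not p3 or p2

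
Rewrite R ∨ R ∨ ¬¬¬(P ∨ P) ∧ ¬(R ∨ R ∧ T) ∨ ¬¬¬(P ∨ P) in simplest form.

R ∨ ¬P

R ∨ R ∨ ¬¬¬(P ∨ P) ∧ ¬(R ∨ R ∧ T) ∨ ¬¬¬(P ∨ P)
= R ∨ R ∨ ¬¬¬(P ∨ P) ∧ ¬R ∨ ¬¬¬(P ∨ P)
= R ∨ R ∨ ¬¬¬(P ∨ P)
= R ∨ R ∨ ¬¬¬P
= R ∨ ¬¬¬P
= R ∨ ¬P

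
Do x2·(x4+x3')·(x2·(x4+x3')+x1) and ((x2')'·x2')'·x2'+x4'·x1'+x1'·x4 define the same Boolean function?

No

E1: x2·(x4+x3')·(x2·(x4+x3')+x1)
    = x2·(x4+x3')
E2: ((x2')'·x2')'·x2'+x4'·x1'+x1'·x4
    = (x2'+x2)·x2'+x4'·x1'+x1'·x4
    = (x2'+x2)·x2'+x1'
    = x2'+x1'
These differ: at x1=0, x2=0, x3=0, x4=0, E1 = 0 but E2 = 1.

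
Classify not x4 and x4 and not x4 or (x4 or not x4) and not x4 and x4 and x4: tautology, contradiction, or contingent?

not x4 and x4 and not x4 or (x4 or not x4) and not x4 and x4 and x4
= not x4 and x4 and not x4 or not x4 and x4 and x4   (complement / identity)
= not x4 and x4   (distribution)
= False   (complement)

contradiction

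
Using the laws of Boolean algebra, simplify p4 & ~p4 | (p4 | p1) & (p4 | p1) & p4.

p4 & ~p4 | (p4 | p1) & (p4 | p1) & p4
= p4 & ~p4 | (p4 | p1) & p4
= p4 & ~p4 | p4
= p4

p4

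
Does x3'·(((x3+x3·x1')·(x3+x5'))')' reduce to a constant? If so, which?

yes, False

x3'·(((x3+x3·x1')·(x3+x5'))')'
= x3'·((x3·(x3+x5'))')'   (absorption)
= x3'·x3·(x3+x5')   (double negation)
= x3'·x3   (absorption)
= 0   (complement)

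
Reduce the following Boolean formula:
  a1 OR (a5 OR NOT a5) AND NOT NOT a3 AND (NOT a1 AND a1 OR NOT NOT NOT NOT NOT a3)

a1 OR (a5 OR NOT a5) AND NOT NOT a3 AND (NOT a1 AND a1 OR NOT NOT NOT NOT NOT a3)
= a1 OR (a5 OR NOT a5) AND NOT NOT a3 AND (NOT a1 AND a1 OR NOT NOT NOT a3)   (double negation)
= a1 OR NOT NOT a3 AND (NOT a1 AND a1 OR NOT NOT NOT a3)   (complement / identity)
= a1 OR NOT NOT a3 AND NOT NOT NOT a3   (complement / identity)
= a1 OR a3 AND NOT NOT NOT a3   (double negation)
= a1 OR a3 AND NOT a3   (double negation)
= a1   (complement / identity)

a1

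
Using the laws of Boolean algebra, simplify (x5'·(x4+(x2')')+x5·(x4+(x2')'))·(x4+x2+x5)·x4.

x4

(x5'·(x4+(x2')')+x5·(x4+(x2')'))·(x4+x2+x5)·x4
= (x4+(x2')')·(x4+x2+x5)·x4   [distribution]
= (x4+x2)·(x4+x2+x5)·x4   [double negation]
= (x4+x2)·x4   [absorption]
= x4   [absorption]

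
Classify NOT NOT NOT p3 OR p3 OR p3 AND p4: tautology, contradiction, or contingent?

NOT NOT NOT p3 OR p3 OR p3 AND p4
= NOT p3 OR p3 OR p3 AND p4
= NOT p3 OR p3
= TRUE

tautology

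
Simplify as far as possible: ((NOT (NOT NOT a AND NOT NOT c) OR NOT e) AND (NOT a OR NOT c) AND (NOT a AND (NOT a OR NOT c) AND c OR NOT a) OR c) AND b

(NOT a OR c) AND b

((NOT (NOT NOT a AND NOT NOT c) OR NOT e) AND (NOT a OR NOT c) AND (NOT a AND (NOT a OR NOT c) AND c OR NOT a) OR c) AND b
= ((NOT a OR NOT c OR NOT e) AND (NOT a OR NOT c) AND (NOT a AND (NOT a OR NOT c) AND c OR NOT a) OR c) AND b
= ((NOT a OR NOT c OR NOT e) AND (NOT a OR NOT c) AND (NOT a AND c OR NOT a) OR c) AND b
= ((NOT a OR NOT c) AND (NOT a AND c OR NOT a) OR c) AND b
= ((NOT a OR NOT c) AND NOT a OR c) AND b
= (NOT a OR c) AND b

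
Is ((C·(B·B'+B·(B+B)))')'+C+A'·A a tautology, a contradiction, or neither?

((C·(B·B'+B·(B+B)))')'+C+A'·A
= C·(B·B'+B·(B+B))+C+A'·A   (double negation)
= C·(B·B'+B·B)+C+A'·A   (idempotence)
= C·(B·B'+B·B)+C   (complement / identity)
= C·B+C   (distribution)
= C   (absorption)
This depends on C, so it is not a constant.

neither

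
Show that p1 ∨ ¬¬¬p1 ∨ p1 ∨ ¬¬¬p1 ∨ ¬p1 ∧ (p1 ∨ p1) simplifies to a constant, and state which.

True

p1 ∨ ¬¬¬p1 ∨ p1 ∨ ¬¬¬p1 ∨ ¬p1 ∧ (p1 ∨ p1)
= p1 ∨ ¬¬¬p1 ∨ ¬p1 ∧ (p1 ∨ p1)   — idempotence
= p1 ∨ ¬¬¬p1 ∨ ¬p1 ∧ p1   — idempotence
= p1 ∨ ¬¬¬p1   — complement / identity
= p1 ∨ ¬p1   — double negation
= True   — complement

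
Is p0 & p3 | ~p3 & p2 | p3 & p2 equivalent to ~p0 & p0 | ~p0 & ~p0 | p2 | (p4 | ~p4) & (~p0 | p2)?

E1: p0 & p3 | ~p3 & p2 | p3 & p2
    = p0 & p3 | p2
E2: ~p0 & p0 | ~p0 & ~p0 | p2 | (p4 | ~p4) & (~p0 | p2)
    = ~p0 | p2 | (p4 | ~p4) & (~p0 | p2)
    = ~p0 | p2 | ~p0 | p2
    = ~p0 | p2
These differ: at p0=0, p2=0, p3=0, p4=0, E1 = 0 but E2 = 1.

No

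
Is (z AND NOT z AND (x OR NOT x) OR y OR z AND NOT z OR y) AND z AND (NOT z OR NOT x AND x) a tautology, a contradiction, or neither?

(z AND NOT z AND (x OR NOT x) OR y OR z AND NOT z OR y) AND z AND (NOT z OR NOT x AND x)
= (z AND NOT z AND (x OR NOT x) OR y OR z AND NOT z OR y) AND z AND NOT z
= (z AND NOT z OR y OR z AND NOT z OR y) AND z AND NOT z
= (z AND NOT z OR y) AND z AND NOT z
= z AND NOT z
= FALSE

contradiction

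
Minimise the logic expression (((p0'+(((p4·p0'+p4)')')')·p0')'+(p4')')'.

(((p0'+(((p4·p0'+p4)')')')·p0')'+(p4')')'
= (((p0'+((p4')')')·p0')'+(p4')')'   — absorption
= (p0'+((p4')')')·p0'·p4'   — De Morgan
= (p0'+p4')·p0'·p4'   — double negation
= p0'·p4'   — absorption

p0'·p4'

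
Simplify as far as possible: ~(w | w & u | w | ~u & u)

~(w | w & u | w | ~u & u)
= ~(w | w & u | w)   — complement / identity
= ~(w | w)   — absorption
= ~w   — idempotence

~w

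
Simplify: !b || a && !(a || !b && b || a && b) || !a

!b || !a

!b || a && !(a || !b && b || a && b) || !a
= !b || a && !(a || a && b) || !a
= !b || a && !a || !a
= !b || !a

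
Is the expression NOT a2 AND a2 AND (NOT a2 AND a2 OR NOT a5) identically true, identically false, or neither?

identically false

NOT a2 AND a2 AND (NOT a2 AND a2 OR NOT a5)
= NOT a2 AND a2   [absorption]
= FALSE   [complement]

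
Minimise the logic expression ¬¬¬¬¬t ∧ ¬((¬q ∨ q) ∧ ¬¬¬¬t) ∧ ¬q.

¬¬¬¬¬t ∧ ¬((¬q ∨ q) ∧ ¬¬¬¬t) ∧ ¬q
= ¬¬¬¬¬t ∧ ¬¬¬¬¬t ∧ ¬q
= ¬¬¬¬¬t ∧ ¬q
= ¬¬¬t ∧ ¬q
= ¬t ∧ ¬q

¬t ∧ ¬q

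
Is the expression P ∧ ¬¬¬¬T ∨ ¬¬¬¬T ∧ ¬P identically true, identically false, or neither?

P ∧ ¬¬¬¬T ∨ ¬¬¬¬T ∧ ¬P
= ¬¬¬¬T   — distribution
= ¬¬T   — double negation
= T   — double negation
This depends on T, so it is not a constant.

neither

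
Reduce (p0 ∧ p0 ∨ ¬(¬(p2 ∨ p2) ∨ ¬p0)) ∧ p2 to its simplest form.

p0 ∧ p2

(p0 ∧ p0 ∨ ¬(¬(p2 ∨ p2) ∨ ¬p0)) ∧ p2
= (p0 ∧ p0 ∨ (p2 ∨ p2) ∧ p0) ∧ p2   (De Morgan)
= p0 ∧ (p0 ∨ p2 ∨ p2) ∧ p2   (distribution)
= p0 ∧ (p0 ∨ p2) ∧ p2   (idempotence)
= p0 ∧ p2   (absorption)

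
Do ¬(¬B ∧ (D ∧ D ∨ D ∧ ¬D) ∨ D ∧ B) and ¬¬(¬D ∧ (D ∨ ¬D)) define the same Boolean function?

Yes

E1: ¬(¬B ∧ (D ∧ D ∨ D ∧ ¬D) ∨ D ∧ B)
    = ¬(¬B ∧ D ∨ D ∧ B)   [distribution]
    = ¬(D ∧ (¬B ∨ B))   [distribution]
    = ¬D   [complement / identity]
E2: ¬¬(¬D ∧ (D ∨ ¬D))
    = ¬¬¬D   [complement / identity]
    = ¬D   [double negation]
Both reduce to ¬D, so they are equivalent.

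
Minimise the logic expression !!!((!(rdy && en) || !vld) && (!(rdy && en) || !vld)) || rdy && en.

!!!((!(rdy && en) || !vld) && (!(rdy && en) || !vld)) || rdy && en
= !((!(rdy && en) || !vld) && (!(rdy && en) || !vld)) || rdy && en   — double negation
= !(!(rdy && en) || !vld) || rdy && en   — idempotence
= rdy && en && vld || rdy && en   — De Morgan
= rdy && en   — absorption

rdy && en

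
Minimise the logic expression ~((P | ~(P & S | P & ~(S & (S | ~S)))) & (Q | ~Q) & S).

~S

~((P | ~(P & S | P & ~(S & (S | ~S)))) & (Q | ~Q) & S)
= ~((P | ~(P & S | P & ~S)) & (Q | ~Q) & S)   — complement / identity
= ~((P | ~P) & (Q | ~Q) & S)   — distribution
= ~((Q | ~Q) & S)   — complement / identity
= ~S   — complement / identity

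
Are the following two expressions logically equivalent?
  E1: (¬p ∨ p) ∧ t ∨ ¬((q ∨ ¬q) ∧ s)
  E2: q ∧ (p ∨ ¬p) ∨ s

No

E1: (¬p ∨ p) ∧ t ∨ ¬((q ∨ ¬q) ∧ s)
    = t ∨ ¬((q ∨ ¬q) ∧ s)   [complement / identity]
    = t ∨ ¬s   [complement / identity]
E2: q ∧ (p ∨ ¬p) ∨ s
    = q ∨ s   [complement / identity]
These differ: at p=0, q=0, s=0, t=0, E1 = 1 but E2 = 0.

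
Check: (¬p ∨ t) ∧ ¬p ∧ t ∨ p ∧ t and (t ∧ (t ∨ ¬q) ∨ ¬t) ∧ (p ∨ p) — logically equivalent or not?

No

E1: (¬p ∨ t) ∧ ¬p ∧ t ∨ p ∧ t
    = ¬p ∧ t ∨ p ∧ t   — absorption
    = t   — distribution
E2: (t ∧ (t ∨ ¬q) ∨ ¬t) ∧ (p ∨ p)
    = (t ∨ ¬t) ∧ (p ∨ p)   — absorption
    = (t ∨ ¬t) ∧ p   — idempotence
    = p   — complement / identity
These differ: at p=1, q=0, t=0, E1 = 0 but E2 = 1.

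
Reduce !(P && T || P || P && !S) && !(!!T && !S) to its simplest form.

!(P && T || P || P && !S) && !(!!T && !S)
= !(P || P && !S) && !(!!T && !S)
= !P && !(!!T && !S)
= !P && (!T || S)

!P && (!T || S)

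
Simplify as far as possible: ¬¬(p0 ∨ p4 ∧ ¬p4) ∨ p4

p0 ∨ p4

¬¬(p0 ∨ p4 ∧ ¬p4) ∨ p4
= p0 ∨ p4 ∧ ¬p4 ∨ p4   — double negation
= p0 ∨ p4   — complement / identity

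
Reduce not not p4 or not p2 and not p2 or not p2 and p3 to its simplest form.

not not p4 or not p2 and not p2 or not p2 and p3
= not not p4 or (not p2 or p3) and not p2   [distribution]
= p4 or (not p2 or p3) and not p2   [double negation]
= p4 or not p2   [absorption]

p4 or not p2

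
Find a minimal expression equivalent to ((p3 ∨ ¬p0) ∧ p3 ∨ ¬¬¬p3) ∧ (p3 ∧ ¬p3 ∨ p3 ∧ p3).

((p3 ∨ ¬p0) ∧ p3 ∨ ¬¬¬p3) ∧ (p3 ∧ ¬p3 ∨ p3 ∧ p3)
= ((p3 ∨ ¬p0) ∧ p3 ∨ ¬¬¬p3) ∧ p3
= (p3 ∨ ¬¬¬p3) ∧ p3
= (p3 ∨ ¬p3) ∧ p3
= p3

p3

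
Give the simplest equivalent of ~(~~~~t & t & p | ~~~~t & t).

~(~~~~t & t & p | ~~~~t & t)
= ~(~~~~t & t)   [absorption]
= ~(~~t & t)   [double negation]
= ~(t & t)   [double negation]
= ~t   [idempotence]

~t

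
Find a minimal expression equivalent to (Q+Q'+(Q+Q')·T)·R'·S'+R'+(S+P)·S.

R'+S

(Q+Q'+(Q+Q')·T)·R'·S'+R'+(S+P)·S
= (Q+Q')·R'·S'+R'+(S+P)·S   — absorption
= (Q+Q')·R'·S'+R'+S   — absorption
= R'·S'+R'+S   — complement / identity
= R'+S   — absorption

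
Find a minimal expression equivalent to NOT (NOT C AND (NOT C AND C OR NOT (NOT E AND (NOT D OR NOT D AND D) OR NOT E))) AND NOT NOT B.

NOT (NOT C AND (NOT C AND C OR NOT (NOT E AND (NOT D OR NOT D AND D) OR NOT E))) AND NOT NOT B
= NOT (NOT C AND NOT (NOT E AND (NOT D OR NOT D AND D) OR NOT E)) AND NOT NOT B   — complement / identity
= NOT (NOT C AND NOT (NOT E AND (NOT D OR NOT D AND D) OR NOT E)) AND B   — double negation
= NOT (NOT C AND NOT (NOT E AND NOT D OR NOT E)) AND B   — complement / identity
= (C OR NOT E AND NOT D OR NOT E) AND B   — De Morgan
= (C OR NOT E) AND B   — absorption

(C OR NOT E) AND B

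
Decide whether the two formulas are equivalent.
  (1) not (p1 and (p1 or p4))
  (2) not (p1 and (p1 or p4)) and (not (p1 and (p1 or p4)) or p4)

Yes

E1: not (p1 and (p1 or p4))
    = not p1   [absorption]
E2: not (p1 and (p1 or p4)) and (not (p1 and (p1 or p4)) or p4)
    = not (p1 and (p1 or p4))   [absorption]
    = not p1   [absorption]
Both reduce to not p1, so they are equivalent.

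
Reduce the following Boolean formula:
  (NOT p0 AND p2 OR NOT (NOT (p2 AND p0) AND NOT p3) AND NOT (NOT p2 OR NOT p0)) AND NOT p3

(NOT p0 AND p2 OR NOT (NOT (p2 AND p0) AND NOT p3) AND NOT (NOT p2 OR NOT p0)) AND NOT p3
= (NOT p0 AND p2 OR NOT (NOT (p2 AND p0) AND NOT p3) AND p2 AND p0) AND NOT p3   [De Morgan]
= (NOT p0 AND p2 OR (p2 AND p0 OR p3) AND p2 AND p0) AND NOT p3   [De Morgan]
= (NOT p0 AND p2 OR p2 AND p0) AND NOT p3   [absorption]
= p2 AND NOT p3   [distribution]

p2 AND NOT p3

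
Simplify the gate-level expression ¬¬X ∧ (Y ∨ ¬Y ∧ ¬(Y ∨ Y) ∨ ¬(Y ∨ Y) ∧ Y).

X

¬¬X ∧ (Y ∨ ¬Y ∧ ¬(Y ∨ Y) ∨ ¬(Y ∨ Y) ∧ Y)
= X ∧ (Y ∨ ¬Y ∧ ¬(Y ∨ Y) ∨ ¬(Y ∨ Y) ∧ Y)
= X ∧ (Y ∨ ¬(Y ∨ Y))
= X ∧ (Y ∨ ¬Y)
= X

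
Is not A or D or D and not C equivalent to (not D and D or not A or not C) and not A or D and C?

No

E1: not A or D or D and not C
    = not A or D   [absorption]
E2: (not D and D or not A or not C) and not A or D and C
    = (not A or not C) and not A or D and C   [complement / identity]
    = not A or D and C   [absorption]
These differ: at A=1, C=0, D=1, E1 = 1 but E2 = 0.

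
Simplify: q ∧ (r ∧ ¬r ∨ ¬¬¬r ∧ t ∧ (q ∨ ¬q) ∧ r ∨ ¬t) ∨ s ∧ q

(¬t ∨ s) ∧ q

q ∧ (r ∧ ¬r ∨ ¬¬¬r ∧ t ∧ (q ∨ ¬q) ∧ r ∨ ¬t) ∨ s ∧ q
= q ∧ (r ∧ ¬r ∨ ¬r ∧ t ∧ (q ∨ ¬q) ∧ r ∨ ¬t) ∨ s ∧ q   (double negation)
= q ∧ ((¬r ∨ ¬r ∧ t ∧ (q ∨ ¬q)) ∧ r ∨ ¬t) ∨ s ∧ q   (distribution)
= q ∧ ((¬r ∨ ¬r ∧ t) ∧ r ∨ ¬t) ∨ s ∧ q   (complement / identity)
= q ∧ (¬r ∧ r ∨ ¬t) ∨ s ∧ q   (absorption)
= q ∧ ¬t ∨ s ∧ q   (complement / identity)
= (¬t ∨ s) ∧ q   (distribution)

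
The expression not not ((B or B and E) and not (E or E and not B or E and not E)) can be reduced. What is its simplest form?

not not ((B or B and E) and not (E or E and not B or E and not E))
= not not ((B or B and E) and not (E or E and not B))   (complement / identity)
= not not (B and not (E or E and not B))   (absorption)
= not not (B and not E)   (absorption)
= B and not E   (double negation)

B and not E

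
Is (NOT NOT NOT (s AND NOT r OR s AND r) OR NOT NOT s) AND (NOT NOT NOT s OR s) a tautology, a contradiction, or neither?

tautology

(NOT NOT NOT (s AND NOT r OR s AND r) OR NOT NOT s) AND (NOT NOT NOT s OR s)
= (NOT NOT NOT s OR NOT NOT s) AND (NOT NOT NOT s OR s)
= (NOT s OR NOT NOT s) AND (NOT NOT NOT s OR s)
= (NOT s OR NOT NOT s) AND (NOT s OR s)
= (NOT s OR s) AND (NOT s OR s)
= NOT s OR s
= TRUE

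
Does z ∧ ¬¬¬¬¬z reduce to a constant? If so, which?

yes, False

z ∧ ¬¬¬¬¬z
= z ∧ ¬¬¬z   [double negation]
= z ∧ ¬z   [double negation]
= False   [complement]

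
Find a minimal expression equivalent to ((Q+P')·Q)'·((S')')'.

((Q+P')·Q)'·((S')')'
= ((Q+P')·Q)'·S'   [double negation]
= Q'·S'   [absorption]

Q'·S'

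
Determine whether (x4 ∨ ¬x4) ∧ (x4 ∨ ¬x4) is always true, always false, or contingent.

always true

(x4 ∨ ¬x4) ∧ (x4 ∨ ¬x4)
= x4 ∨ ¬x4 ∧ ¬x4   (distribution)
= x4 ∨ ¬x4   (idempotence)
= True   (complement)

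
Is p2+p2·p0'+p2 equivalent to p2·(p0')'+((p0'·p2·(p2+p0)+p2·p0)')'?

Yes

E1: p2+p2·p0'+p2
    = p2+p2   [absorption]
    = p2   [idempotence]
E2: p2·(p0')'+((p0'·p2·(p2+p0)+p2·p0)')'
    = p2·(p0')'+((p0'·p2+p2·p0)')'   [absorption]
    = p2·p0+((p0'·p2+p2·p0)')'   [double negation]
    = p2·p0+(p2')'   [distribution]
    = p2·p0+p2   [double negation]
    = p2   [absorption]
Both reduce to p2, so they are equivalent.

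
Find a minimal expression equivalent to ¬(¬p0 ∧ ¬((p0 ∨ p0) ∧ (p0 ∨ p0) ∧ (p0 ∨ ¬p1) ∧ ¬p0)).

¬(¬p0 ∧ ¬((p0 ∨ p0) ∧ (p0 ∨ p0) ∧ (p0 ∨ ¬p1) ∧ ¬p0))
= p0 ∨ (p0 ∨ p0) ∧ (p0 ∨ p0) ∧ (p0 ∨ ¬p1) ∧ ¬p0   — De Morgan
= p0 ∨ p0 ∧ (p0 ∨ p0) ∧ (p0 ∨ ¬p1) ∧ ¬p0   — idempotence
= p0 ∨ p0 ∧ (p0 ∧ ¬p1 ∨ p0) ∧ ¬p0   — distribution
= p0 ∨ p0 ∧ p0 ∧ ¬p0   — absorption
= p0 ∨ p0 ∧ ¬p0   — idempotence
= p0   — complement / identity

p0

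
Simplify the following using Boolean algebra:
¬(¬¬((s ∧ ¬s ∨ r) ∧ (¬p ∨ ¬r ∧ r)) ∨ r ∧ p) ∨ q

¬(¬¬((s ∧ ¬s ∨ r) ∧ (¬p ∨ ¬r ∧ r)) ∨ r ∧ p) ∨ q
= ¬(¬¬((s ∧ ¬s ∨ r) ∧ ¬p) ∨ r ∧ p) ∨ q   [complement / identity]
= ¬((s ∧ ¬s ∨ r) ∧ ¬p ∨ r ∧ p) ∨ q   [double negation]
= ¬(r ∧ ¬p ∨ r ∧ p) ∨ q   [complement / identity]
= ¬r ∨ q   [distribution]

¬r ∨ q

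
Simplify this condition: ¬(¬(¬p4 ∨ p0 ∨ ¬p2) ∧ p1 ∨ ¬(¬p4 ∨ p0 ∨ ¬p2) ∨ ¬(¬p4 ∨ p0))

¬p4 ∨ p0

¬(¬(¬p4 ∨ p0 ∨ ¬p2) ∧ p1 ∨ ¬(¬p4 ∨ p0 ∨ ¬p2) ∨ ¬(¬p4 ∨ p0))
= ¬(¬(¬p4 ∨ p0 ∨ ¬p2) ∨ ¬(¬p4 ∨ p0))
= (¬p4 ∨ p0 ∨ ¬p2) ∧ (¬p4 ∨ p0)
= ¬p4 ∨ p0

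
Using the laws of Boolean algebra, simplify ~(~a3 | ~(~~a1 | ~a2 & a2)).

a3 & a1

~(~a3 | ~(~~a1 | ~a2 & a2))
= ~(~a3 | ~(a1 | ~a2 & a2))   (double negation)
= a3 & (a1 | ~a2 & a2)   (De Morgan)
= a3 & a1   (complement / identity)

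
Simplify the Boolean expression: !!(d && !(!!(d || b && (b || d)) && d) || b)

b

!!(d && !(!!(d || b && (b || d)) && d) || b)
= !!(d && !((d || b && (b || d)) && d) || b)   [double negation]
= !!(d && !((d || b) && d) || b)   [absorption]
= !!(d && !d || b)   [absorption]
= !!b   [complement / identity]
= b   [double negation]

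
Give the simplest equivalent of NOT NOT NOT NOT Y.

NOT NOT NOT NOT Y
= NOT NOT Y   — double negation
= Y   — double negation

Y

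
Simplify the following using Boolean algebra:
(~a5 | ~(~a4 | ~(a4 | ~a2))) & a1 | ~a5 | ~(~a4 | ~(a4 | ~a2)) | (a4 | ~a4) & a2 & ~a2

~a5 | a4

(~a5 | ~(~a4 | ~(a4 | ~a2))) & a1 | ~a5 | ~(~a4 | ~(a4 | ~a2)) | (a4 | ~a4) & a2 & ~a2
= ~a5 | ~(~a4 | ~(a4 | ~a2)) | (a4 | ~a4) & a2 & ~a2   — absorption
= ~a5 | a4 & (a4 | ~a2) | (a4 | ~a4) & a2 & ~a2   — De Morgan
= ~a5 | a4 & (a4 | ~a2) | a2 & ~a2   — complement / identity
= ~a5 | a4 & (a4 | ~a2)   — complement / identity
= ~a5 | a4   — absorption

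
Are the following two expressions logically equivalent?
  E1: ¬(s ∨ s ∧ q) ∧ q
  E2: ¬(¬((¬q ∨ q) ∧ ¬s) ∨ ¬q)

Yes

E1: ¬(s ∨ s ∧ q) ∧ q
    = ¬s ∧ q   — absorption
E2: ¬(¬((¬q ∨ q) ∧ ¬s) ∨ ¬q)
    = (¬q ∨ q) ∧ ¬s ∧ q   — De Morgan
    = ¬s ∧ q   — complement / identity
Both reduce to ¬s ∧ q, so they are equivalent.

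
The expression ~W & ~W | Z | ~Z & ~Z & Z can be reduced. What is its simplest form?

~W | Z

~W & ~W | Z | ~Z & ~Z & Z
= ~W & ~W | Z | ~Z & Z   [idempotence]
= ~W | Z | ~Z & Z   [idempotence]
= ~W | Z   [complement / identity]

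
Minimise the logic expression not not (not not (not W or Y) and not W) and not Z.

not W and not Z

not not (not not (not W or Y) and not W) and not Z
= not not ((not W or Y) and not W) and not Z
= not not not W and not Z
= not W and not Z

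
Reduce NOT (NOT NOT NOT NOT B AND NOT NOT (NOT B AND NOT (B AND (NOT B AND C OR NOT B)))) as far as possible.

NOT (NOT NOT NOT NOT B AND NOT NOT (NOT B AND NOT (B AND (NOT B AND C OR NOT B))))
= NOT (NOT NOT B AND NOT NOT (NOT B AND NOT (B AND (NOT B AND C OR NOT B))))   (double negation)
= NOT B OR NOT (NOT B AND NOT (B AND (NOT B AND C OR NOT B)))   (De Morgan)
= NOT B OR NOT (NOT B AND NOT (B AND NOT B))   (absorption)
= NOT B OR B OR B AND NOT B   (De Morgan)
= NOT B OR B   (complement / identity)
= TRUE   (complement)

TRUE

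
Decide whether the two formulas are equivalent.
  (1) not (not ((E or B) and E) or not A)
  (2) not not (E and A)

E1: not (not ((E or B) and E) or not A)
    = not (not E or not A)
    = E and A
E2: not not (E and A)
    = E and A
Both reduce to E and A, so they are equivalent.

Yes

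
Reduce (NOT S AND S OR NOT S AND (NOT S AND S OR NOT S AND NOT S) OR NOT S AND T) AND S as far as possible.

(NOT S AND S OR NOT S AND (NOT S AND S OR NOT S AND NOT S) OR NOT S AND T) AND S
= (NOT S AND S OR NOT S AND NOT S OR NOT S AND T) AND S
= (NOT S OR NOT S AND T) AND S
= NOT S AND S
= FALSE

FALSE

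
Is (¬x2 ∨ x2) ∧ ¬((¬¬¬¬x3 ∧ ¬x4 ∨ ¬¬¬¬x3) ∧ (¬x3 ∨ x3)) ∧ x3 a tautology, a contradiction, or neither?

contradiction

(¬x2 ∨ x2) ∧ ¬((¬¬¬¬x3 ∧ ¬x4 ∨ ¬¬¬¬x3) ∧ (¬x3 ∨ x3)) ∧ x3
= (¬x2 ∨ x2) ∧ ¬(¬¬¬¬x3 ∧ ¬x4 ∨ ¬¬¬¬x3) ∧ x3   — complement / identity
= ¬(¬¬¬¬x3 ∧ ¬x4 ∨ ¬¬¬¬x3) ∧ x3   — complement / identity
= ¬¬¬¬¬x3 ∧ x3   — absorption
= ¬¬¬x3 ∧ x3   — double negation
= ¬x3 ∧ x3   — double negation
= False   — complement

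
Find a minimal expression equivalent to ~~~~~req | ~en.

~req | ~en

~~~~~req | ~en
= ~~~req | ~en
= ~req | ~en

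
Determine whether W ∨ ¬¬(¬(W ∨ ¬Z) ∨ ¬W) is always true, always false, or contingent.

W ∨ ¬¬(¬(W ∨ ¬Z) ∨ ¬W)
= W ∨ ¬((W ∨ ¬Z) ∧ W)   [De Morgan]
= W ∨ ¬W   [absorption]
= True   [complement]

always true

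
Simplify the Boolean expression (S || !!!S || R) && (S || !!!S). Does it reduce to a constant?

true

(S || !!!S || R) && (S || !!!S)
= S || !!!S   [absorption]
= S || !S   [double negation]
= true   [complement]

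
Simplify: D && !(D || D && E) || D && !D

D && !(D || D && E) || D && !D
= D && !D || D && !D
= D && !D
= false

false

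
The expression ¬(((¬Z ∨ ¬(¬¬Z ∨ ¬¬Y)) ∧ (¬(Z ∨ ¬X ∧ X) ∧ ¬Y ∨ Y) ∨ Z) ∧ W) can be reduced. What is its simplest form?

¬(((¬Z ∨ ¬(¬¬Z ∨ ¬¬Y)) ∧ (¬(Z ∨ ¬X ∧ X) ∧ ¬Y ∨ Y) ∨ Z) ∧ W)
= ¬(((¬Z ∨ ¬(¬¬Z ∨ ¬¬Y)) ∧ (¬Z ∧ ¬Y ∨ Y) ∨ Z) ∧ W)   — complement / identity
= ¬(((¬Z ∨ ¬Z ∧ ¬Y) ∧ (¬Z ∧ ¬Y ∨ Y) ∨ Z) ∧ W)   — De Morgan
= ¬((¬Z ∧ Y ∨ ¬Z ∧ ¬Y ∨ Z) ∧ W)   — distribution
= ¬((¬Z ∨ Z) ∧ W)   — distribution
= ¬W   — complement / identity

¬W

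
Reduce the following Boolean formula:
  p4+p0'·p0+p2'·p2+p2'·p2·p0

p4+p0'·p0+p2'·p2+p2'·p2·p0
= p4+p0'·p0+p2'·p2   [absorption]
= p4+p2'·p2   [complement / identity]
= p4   [complement / identity]

p4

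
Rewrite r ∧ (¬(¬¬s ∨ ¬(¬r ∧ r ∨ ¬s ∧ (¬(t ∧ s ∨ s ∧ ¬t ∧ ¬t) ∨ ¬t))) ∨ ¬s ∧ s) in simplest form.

r ∧ ¬s

r ∧ (¬(¬¬s ∨ ¬(¬r ∧ r ∨ ¬s ∧ (¬(t ∧ s ∨ s ∧ ¬t ∧ ¬t) ∨ ¬t))) ∨ ¬s ∧ s)
= r ∧ (¬(¬¬s ∨ ¬(¬r ∧ r ∨ ¬s ∧ (¬(t ∧ s ∨ s ∧ ¬t) ∨ ¬t))) ∨ ¬s ∧ s)   [idempotence]
= r ∧ (¬(¬¬s ∨ ¬(¬r ∧ r ∨ ¬s ∧ (¬s ∨ ¬t))) ∨ ¬s ∧ s)   [distribution]
= r ∧ (¬(¬¬s ∨ ¬(¬s ∧ (¬s ∨ ¬t))) ∨ ¬s ∧ s)   [complement / identity]
= r ∧ (¬(¬¬s ∨ ¬¬s) ∨ ¬s ∧ s)   [absorption]
= r ∧ (¬s ∧ ¬s ∨ ¬s ∧ s)   [De Morgan]
= r ∧ ¬s   [distribution]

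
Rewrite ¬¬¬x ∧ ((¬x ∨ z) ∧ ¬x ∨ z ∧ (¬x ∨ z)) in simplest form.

¬x

¬¬¬x ∧ ((¬x ∨ z) ∧ ¬x ∨ z ∧ (¬x ∨ z))
= ¬¬¬x ∧ (¬x ∨ z) ∧ (¬x ∨ z)
= ¬¬¬x ∧ (¬x ∨ z)
= ¬x ∧ (¬x ∨ z)
= ¬x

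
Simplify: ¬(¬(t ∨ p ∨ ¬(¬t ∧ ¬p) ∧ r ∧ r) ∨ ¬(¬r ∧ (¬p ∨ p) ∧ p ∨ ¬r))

¬(¬(t ∨ p ∨ ¬(¬t ∧ ¬p) ∧ r ∧ r) ∨ ¬(¬r ∧ (¬p ∨ p) ∧ p ∨ ¬r))
= ¬(¬(t ∨ p ∨ ¬(¬t ∧ ¬p) ∧ r ∧ r) ∨ ¬(¬r ∧ p ∨ ¬r))   (complement / identity)
= ¬(¬(t ∨ p ∨ ¬(¬t ∧ ¬p) ∧ r ∧ r) ∨ ¬¬r)   (absorption)
= (t ∨ p ∨ ¬(¬t ∧ ¬p) ∧ r ∧ r) ∧ ¬r   (De Morgan)
= (t ∨ p ∨ (t ∨ p) ∧ r ∧ r) ∧ ¬r   (De Morgan)
= (t ∨ p ∨ (t ∨ p) ∧ r) ∧ ¬r   (idempotence)
= (t ∨ p) ∧ ¬r   (absorption)

(t ∨ p) ∧ ¬r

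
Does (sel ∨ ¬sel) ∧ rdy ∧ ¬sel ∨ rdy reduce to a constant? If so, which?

(sel ∨ ¬sel) ∧ rdy ∧ ¬sel ∨ rdy
= rdy ∧ ¬sel ∨ rdy   [complement / identity]
= rdy   [absorption]
This depends on rdy, so it is not a constant.

no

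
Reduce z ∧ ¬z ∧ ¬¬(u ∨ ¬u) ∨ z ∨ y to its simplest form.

z ∨ y

z ∧ ¬z ∧ ¬¬(u ∨ ¬u) ∨ z ∨ y
= z ∧ ¬z ∧ (u ∨ ¬u) ∨ z ∨ y   — double negation
= z ∧ ¬z ∨ z ∨ y   — complement / identity
= z ∨ y   — complement / identity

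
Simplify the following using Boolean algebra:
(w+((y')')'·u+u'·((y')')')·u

(w+((y')')'·u+u'·((y')')')·u
= (w+((y')')')·u   (distribution)
= (w+y')·u   (double negation)

(w+y')·u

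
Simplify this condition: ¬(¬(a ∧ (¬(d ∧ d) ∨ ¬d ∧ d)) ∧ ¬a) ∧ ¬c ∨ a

¬(¬(a ∧ (¬(d ∧ d) ∨ ¬d ∧ d)) ∧ ¬a) ∧ ¬c ∨ a
= (a ∧ (¬(d ∧ d) ∨ ¬d ∧ d) ∨ a) ∧ ¬c ∨ a
= (a ∧ ¬(d ∧ d) ∨ a) ∧ ¬c ∨ a
= (a ∧ ¬d ∨ a) ∧ ¬c ∨ a
= a ∧ ¬c ∨ a
= a

a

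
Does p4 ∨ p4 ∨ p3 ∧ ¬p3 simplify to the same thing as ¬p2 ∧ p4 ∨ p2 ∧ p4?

E1: p4 ∨ p4 ∨ p3 ∧ ¬p3
    = p4 ∨ p3 ∧ ¬p3
    = p4
E2: ¬p2 ∧ p4 ∨ p2 ∧ p4
    = p4
Both reduce to p4, so they are equivalent.

Yes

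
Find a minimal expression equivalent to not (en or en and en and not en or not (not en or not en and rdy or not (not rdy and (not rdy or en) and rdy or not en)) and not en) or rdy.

not (en or en and en and not en or not (not en or not en and rdy or not (not rdy and (not rdy or en) and rdy or not en)) and not en) or rdy
= not (en or en and en and not en or not (not en or not (not rdy and (not rdy or en) and rdy or not en)) and not en) or rdy   (absorption)
= not (en or en and en and not en or not (not en or not (not rdy and rdy or not en)) and not en) or rdy   (absorption)
= not (en or en and en and not en or en and (not rdy and rdy or not en) and not en) or rdy   (De Morgan)
= not (en or en and en and not en or en and not en and not en) or rdy   (complement / identity)
= not (en or en and not en) or rdy   (distribution)
= not en or rdy   (complement / identity)

not en or rdy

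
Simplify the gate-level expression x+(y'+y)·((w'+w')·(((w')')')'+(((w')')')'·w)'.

x+(y'+y)·((w'+w')·(((w')')')'+(((w')')')'·w)'
= x+((w'+w')·(((w')')')'+(((w')')')'·w)'
= x+(w'·(((w')')')'+(((w')')')'·w)'
= x+((((w')')')')'
= x+((w')')'
= x+w'

x+w'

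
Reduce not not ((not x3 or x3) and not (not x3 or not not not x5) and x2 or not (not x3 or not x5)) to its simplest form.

x3 and x5

not not ((not x3 or x3) and not (not x3 or not not not x5) and x2 or not (not x3 or not x5))
= not not ((not x3 or x3) and not (not x3 or not x5) and x2 or not (not x3 or not x5))   (double negation)
= not not (not (not x3 or not x5) and x2 or not (not x3 or not x5))   (complement / identity)
= not not not (not x3 or not x5)   (absorption)
= not not (x3 and x5)   (De Morgan)
= x3 and x5   (double negation)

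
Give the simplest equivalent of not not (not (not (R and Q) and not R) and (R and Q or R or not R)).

R

not not (not (not (R and Q) and not R) and (R and Q or R or not R))
= not not ((R and Q or R) and (R and Q or R or not R))   — De Morgan
= not not (R and Q or R)   — absorption
= not not R   — absorption
= R   — double negation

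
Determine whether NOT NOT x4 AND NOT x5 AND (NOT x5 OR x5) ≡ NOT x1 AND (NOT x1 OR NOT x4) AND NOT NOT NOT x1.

E1: NOT NOT x4 AND NOT x5 AND (NOT x5 OR x5)
    = NOT NOT x4 AND NOT x5
    = x4 AND NOT x5
E2: NOT x1 AND (NOT x1 OR NOT x4) AND NOT NOT NOT x1
    = NOT x1 AND NOT NOT NOT x1
    = NOT x1 AND NOT x1
    = NOT x1
These differ: at x1=0, x4=0, x5=0, E1 = 0 but E2 = 1.

No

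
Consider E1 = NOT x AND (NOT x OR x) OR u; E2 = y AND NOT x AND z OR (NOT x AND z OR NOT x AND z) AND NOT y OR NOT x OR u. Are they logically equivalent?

E1: NOT x AND (NOT x OR x) OR u
    = NOT x OR u   (complement / identity)
E2: y AND NOT x AND z OR (NOT x AND z OR NOT x AND z) AND NOT y OR NOT x OR u
    = y AND NOT x AND z OR NOT x AND z AND NOT y OR NOT x OR u   (idempotence)
    = NOT x AND z OR NOT x OR u   (distribution)
    = NOT x OR u   (absorption)
Both reduce to NOT x OR u, so they are equivalent.

Yes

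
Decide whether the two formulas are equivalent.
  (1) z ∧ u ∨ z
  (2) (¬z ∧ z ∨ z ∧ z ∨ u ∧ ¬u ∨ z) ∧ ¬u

No

E1: z ∧ u ∨ z
    = z
E2: (¬z ∧ z ∨ z ∧ z ∨ u ∧ ¬u ∨ z) ∧ ¬u
    = (¬z ∧ z ∨ z ∧ z ∨ z) ∧ ¬u
    = (z ∨ z) ∧ ¬u
    = z ∧ ¬u
These differ: at u=1, z=1, E1 = 1 but E2 = 0.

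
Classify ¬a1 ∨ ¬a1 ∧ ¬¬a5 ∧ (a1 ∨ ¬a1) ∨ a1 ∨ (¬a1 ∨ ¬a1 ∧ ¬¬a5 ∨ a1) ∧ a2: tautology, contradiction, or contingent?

¬a1 ∨ ¬a1 ∧ ¬¬a5 ∧ (a1 ∨ ¬a1) ∨ a1 ∨ (¬a1 ∨ ¬a1 ∧ ¬¬a5 ∨ a1) ∧ a2
= ¬a1 ∨ ¬a1 ∧ ¬¬a5 ∨ a1 ∨ (¬a1 ∨ ¬a1 ∧ ¬¬a5 ∨ a1) ∧ a2   (complement / identity)
= ¬a1 ∨ ¬a1 ∧ ¬¬a5 ∨ a1   (absorption)
= ¬a1 ∨ ¬a1 ∧ a5 ∨ a1   (double negation)
= ¬a1 ∨ a1   (absorption)
= True   (complement)

tautology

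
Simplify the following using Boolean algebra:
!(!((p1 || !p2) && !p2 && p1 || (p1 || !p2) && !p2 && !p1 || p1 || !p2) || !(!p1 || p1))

!(!((p1 || !p2) && !p2 && p1 || (p1 || !p2) && !p2 && !p1 || p1 || !p2) || !(!p1 || p1))
= !(!((p1 || !p2) && !p2 || p1 || !p2) || !(!p1 || p1))   — distribution
= ((p1 || !p2) && !p2 || p1 || !p2) && (!p1 || p1)   — De Morgan
= (p1 || !p2) && !p2 || p1 || !p2   — complement / identity
= p1 || !p2   — absorption

p1 || !p2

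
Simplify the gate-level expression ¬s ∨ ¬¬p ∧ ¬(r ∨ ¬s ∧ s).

¬s ∨ ¬¬p ∧ ¬(r ∨ ¬s ∧ s)
= ¬s ∨ p ∧ ¬(r ∨ ¬s ∧ s)   [double negation]
= ¬s ∨ p ∧ ¬r   [complement / identity]

¬s ∨ p ∧ ¬r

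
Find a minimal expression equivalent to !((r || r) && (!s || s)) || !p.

!r || !p

!((r || r) && (!s || s)) || !p
= !(r && (!s || s)) || !p   (idempotence)
= !r || !p   (complement / identity)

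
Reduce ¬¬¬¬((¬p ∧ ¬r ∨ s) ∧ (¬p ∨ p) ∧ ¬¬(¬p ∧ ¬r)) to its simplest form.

¬¬¬¬((¬p ∧ ¬r ∨ s) ∧ (¬p ∨ p) ∧ ¬¬(¬p ∧ ¬r))
= ¬¬¬¬((¬p ∧ ¬r ∨ s) ∧ (¬p ∨ p) ∧ ¬p ∧ ¬r)
= ¬¬¬¬((¬p ∧ ¬r ∨ s) ∧ ¬p ∧ ¬r)
= ¬¬¬¬(¬p ∧ ¬r)
= ¬¬(¬p ∧ ¬r)
= ¬p ∧ ¬r

¬p ∧ ¬r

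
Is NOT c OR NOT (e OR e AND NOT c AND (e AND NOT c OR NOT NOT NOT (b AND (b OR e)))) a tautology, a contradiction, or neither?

neither

NOT c OR NOT (e OR e AND NOT c AND (e AND NOT c OR NOT NOT NOT (b AND (b OR e))))
= NOT c OR NOT (e OR e AND NOT c AND (e AND NOT c OR NOT (b AND (b OR e))))   — double negation
= NOT c OR NOT (e OR e AND NOT c AND (e AND NOT c OR NOT b))   — absorption
= NOT c OR NOT (e OR e AND NOT c)   — absorption
= NOT c OR NOT e   — absorption
This depends on c, e, so it is not a constant.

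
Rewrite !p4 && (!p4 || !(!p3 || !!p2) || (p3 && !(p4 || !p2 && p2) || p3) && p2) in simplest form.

!p4

!p4 && (!p4 || !(!p3 || !!p2) || (p3 && !(p4 || !p2 && p2) || p3) && p2)
= !p4 && (!p4 || !(!p3 || !!p2) || (p3 && !p4 || p3) && p2)   — complement / identity
= !p4 && (!p4 || !(!p3 || !!p2) || p3 && p2)   — absorption
= !p4 && (!p4 || p3 && !p2 || p3 && p2)   — De Morgan
= !p4 && (!p4 || p3)   — distribution
= !p4   — absorption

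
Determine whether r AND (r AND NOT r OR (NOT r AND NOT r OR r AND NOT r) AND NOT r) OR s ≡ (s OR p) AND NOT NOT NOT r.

No

E1: r AND (r AND NOT r OR (NOT r AND NOT r OR r AND NOT r) AND NOT r) OR s
    = r AND (r AND NOT r OR NOT r AND NOT r) OR s
    = r AND NOT r OR s
    = s
E2: (s OR p) AND NOT NOT NOT r
    = (s OR p) AND NOT r
These differ: at p=1, r=1, s=1, E1 = 1 but E2 = 0.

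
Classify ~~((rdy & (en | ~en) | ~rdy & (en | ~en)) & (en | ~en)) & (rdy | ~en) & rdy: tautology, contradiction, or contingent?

~~((rdy & (en | ~en) | ~rdy & (en | ~en)) & (en | ~en)) & (rdy | ~en) & rdy
= ~~((en | ~en) & (en | ~en)) & (rdy | ~en) & rdy   [distribution]
= (en | ~en) & (en | ~en) & (rdy | ~en) & rdy   [double negation]
= (en | ~en) & (rdy | ~en) & rdy   [idempotence]
= (rdy | ~en) & rdy   [complement / identity]
= rdy   [absorption]
This depends on rdy, so it is not a constant.

contingent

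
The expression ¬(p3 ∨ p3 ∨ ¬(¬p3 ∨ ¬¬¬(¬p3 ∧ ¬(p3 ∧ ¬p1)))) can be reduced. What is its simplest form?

¬p3

¬(p3 ∨ p3 ∨ ¬(¬p3 ∨ ¬¬¬(¬p3 ∧ ¬(p3 ∧ ¬p1))))
= ¬(p3 ∨ p3 ∨ p3 ∧ ¬¬(¬p3 ∧ ¬(p3 ∧ ¬p1)))   (De Morgan)
= ¬(p3 ∨ p3 ∧ ¬¬(¬p3 ∧ ¬(p3 ∧ ¬p1)))   (idempotence)
= ¬(p3 ∨ p3 ∧ ¬(p3 ∨ p3 ∧ ¬p1))   (De Morgan)
= ¬(p3 ∨ p3 ∧ ¬p3)   (absorption)
= ¬p3   (complement / identity)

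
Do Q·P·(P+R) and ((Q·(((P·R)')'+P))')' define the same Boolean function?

E1: Q·P·(P+R)
    = Q·P   — absorption
E2: ((Q·(((P·R)')'+P))')'
    = ((Q·(P·R+P))')'   — double negation
    = ((Q·P)')'   — absorption
    = Q·P   — double negation
Both reduce to Q·P, so they are equivalent.

Yes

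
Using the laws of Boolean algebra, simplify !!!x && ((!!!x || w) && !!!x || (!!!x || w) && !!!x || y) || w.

!!!x && ((!!!x || w) && !!!x || (!!!x || w) && !!!x || y) || w
= !!!x && ((!!!x || w) && !!!x || y) || w
= !!!x && (!!!x || y) || w
= !!!x || w
= !x || w

!x || w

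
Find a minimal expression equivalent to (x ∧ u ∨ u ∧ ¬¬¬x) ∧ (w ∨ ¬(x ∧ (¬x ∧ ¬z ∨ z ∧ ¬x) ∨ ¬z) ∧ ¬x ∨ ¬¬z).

u ∧ (w ∨ z)

(x ∧ u ∨ u ∧ ¬¬¬x) ∧ (w ∨ ¬(x ∧ (¬x ∧ ¬z ∨ z ∧ ¬x) ∨ ¬z) ∧ ¬x ∨ ¬¬z)
= (x ∧ u ∨ u ∧ ¬x) ∧ (w ∨ ¬(x ∧ (¬x ∧ ¬z ∨ z ∧ ¬x) ∨ ¬z) ∧ ¬x ∨ ¬¬z)   (double negation)
= (x ∧ u ∨ u ∧ ¬x) ∧ (w ∨ ¬(x ∧ ¬x ∨ ¬z) ∧ ¬x ∨ ¬¬z)   (distribution)
= (x ∧ u ∨ u ∧ ¬x) ∧ (w ∨ ¬¬z ∧ ¬x ∨ ¬¬z)   (complement / identity)
= (x ∧ u ∨ u ∧ ¬x) ∧ (w ∨ ¬¬z)   (absorption)
= u ∧ (w ∨ ¬¬z)   (distribution)
= u ∧ (w ∨ z)   (double negation)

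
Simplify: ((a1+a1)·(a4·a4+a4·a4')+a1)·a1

a1

((a1+a1)·(a4·a4+a4·a4')+a1)·a1
= ((a1+a1)·a4+a1)·a1   (distribution)
= (a1·a4+a1)·a1   (idempotence)
= a1·a1   (absorption)
= a1   (idempotence)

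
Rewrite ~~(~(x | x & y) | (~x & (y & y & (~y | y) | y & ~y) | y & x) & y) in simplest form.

~~(~(x | x & y) | (~x & (y & y & (~y | y) | y & ~y) | y & x) & y)
= ~~(~(x | x & y) | (~x & (y & y | y & ~y) | y & x) & y)   [complement / identity]
= ~(x | x & y) | (~x & (y & y | y & ~y) | y & x) & y   [double negation]
= ~(x | x & y) | (~x & y | y & x) & y   [distribution]
= ~(x | x & y) | y & y   [distribution]
= ~x | y & y   [absorption]
= ~x | y   [idempotence]

~x | y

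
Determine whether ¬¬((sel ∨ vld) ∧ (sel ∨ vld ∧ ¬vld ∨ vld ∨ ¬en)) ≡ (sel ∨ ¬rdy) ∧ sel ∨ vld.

E1: ¬¬((sel ∨ vld) ∧ (sel ∨ vld ∧ ¬vld ∨ vld ∨ ¬en))
    = (sel ∨ vld) ∧ (sel ∨ vld ∧ ¬vld ∨ vld ∨ ¬en)
    = (sel ∨ vld) ∧ (sel ∨ vld ∨ ¬en)
    = sel ∨ vld
E2: (sel ∨ ¬rdy) ∧ sel ∨ vld
    = sel ∨ vld
Both reduce to sel ∨ vld, so they are equivalent.

Yes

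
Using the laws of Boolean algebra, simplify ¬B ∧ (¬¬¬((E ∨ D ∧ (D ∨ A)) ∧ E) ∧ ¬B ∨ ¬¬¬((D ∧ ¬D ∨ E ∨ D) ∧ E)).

¬B ∧ (¬¬¬((E ∨ D ∧ (D ∨ A)) ∧ E) ∧ ¬B ∨ ¬¬¬((D ∧ ¬D ∨ E ∨ D) ∧ E))
= ¬B ∧ (¬¬¬((E ∨ D) ∧ E) ∧ ¬B ∨ ¬¬¬((D ∧ ¬D ∨ E ∨ D) ∧ E))
= ¬B ∧ (¬¬¬((E ∨ D) ∧ E) ∧ ¬B ∨ ¬¬¬((E ∨ D) ∧ E))
= ¬B ∧ ¬¬¬((E ∨ D) ∧ E)
= ¬B ∧ ¬¬¬E
= ¬B ∧ ¬E

¬B ∧ ¬E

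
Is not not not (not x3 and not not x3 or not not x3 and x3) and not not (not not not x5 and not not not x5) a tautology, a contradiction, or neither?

not not not (not x3 and not not x3 or not not x3 and x3) and not not (not not not x5 and not not not x5)
= not not not not not x3 and not not (not not not x5 and not not not x5)   (distribution)
= not not not x3 and not not (not not not x5 and not not not x5)   (double negation)
= not not not x3 and not not not not not x5   (idempotence)
= not x3 and not not not not not x5   (double negation)
= not x3 and not not not x5   (double negation)
= not x3 and not x5   (double negation)
This depends on x3, x5, so it is not a constant.

neither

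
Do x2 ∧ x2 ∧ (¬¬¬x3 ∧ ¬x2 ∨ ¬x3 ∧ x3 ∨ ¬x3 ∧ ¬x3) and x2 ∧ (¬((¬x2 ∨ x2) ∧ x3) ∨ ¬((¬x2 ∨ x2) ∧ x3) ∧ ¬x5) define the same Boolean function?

E1: x2 ∧ x2 ∧ (¬¬¬x3 ∧ ¬x2 ∨ ¬x3 ∧ x3 ∨ ¬x3 ∧ ¬x3)
    = x2 ∧ x2 ∧ (¬¬¬x3 ∧ ¬x2 ∨ ¬x3)   [distribution]
    = x2 ∧ (¬¬¬x3 ∧ ¬x2 ∨ ¬x3)   [idempotence]
    = x2 ∧ (¬x3 ∧ ¬x2 ∨ ¬x3)   [double negation]
    = x2 ∧ ¬x3   [absorption]
E2: x2 ∧ (¬((¬x2 ∨ x2) ∧ x3) ∨ ¬((¬x2 ∨ x2) ∧ x3) ∧ ¬x5)
    = x2 ∧ ¬((¬x2 ∨ x2) ∧ x3)   [absorption]
    = x2 ∧ ¬x3   [complement / identity]
Both reduce to x2 ∧ ¬x3, so they are equivalent.

Yes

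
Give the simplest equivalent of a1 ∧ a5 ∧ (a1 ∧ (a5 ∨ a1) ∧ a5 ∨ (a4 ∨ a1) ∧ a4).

a1 ∧ a5 ∧ (a1 ∧ (a5 ∨ a1) ∧ a5 ∨ (a4 ∨ a1) ∧ a4)
= a1 ∧ a5 ∧ (a1 ∧ a5 ∨ (a4 ∨ a1) ∧ a4)   (absorption)
= a1 ∧ a5 ∧ (a1 ∧ a5 ∨ a4)   (absorption)
= a1 ∧ a5   (absorption)

a1 ∧ a5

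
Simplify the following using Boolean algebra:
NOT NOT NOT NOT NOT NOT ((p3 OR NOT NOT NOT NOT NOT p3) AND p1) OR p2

NOT NOT NOT NOT NOT NOT ((p3 OR NOT NOT NOT NOT NOT p3) AND p1) OR p2
= NOT NOT NOT NOT ((p3 OR NOT NOT NOT NOT NOT p3) AND p1) OR p2   [double negation]
= NOT NOT ((p3 OR NOT NOT NOT NOT NOT p3) AND p1) OR p2   [double negation]
= NOT NOT ((p3 OR NOT NOT NOT p3) AND p1) OR p2   [double negation]
= NOT NOT ((p3 OR NOT p3) AND p1) OR p2   [double negation]
= NOT NOT p1 OR p2   [complement / identity]
= p1 OR p2   [double negation]

p1 OR p2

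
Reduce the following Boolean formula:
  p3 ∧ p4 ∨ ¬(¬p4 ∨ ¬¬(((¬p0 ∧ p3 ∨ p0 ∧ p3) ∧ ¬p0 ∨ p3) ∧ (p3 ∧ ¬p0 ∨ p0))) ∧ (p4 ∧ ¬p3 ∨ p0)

p3 ∧ p4 ∨ ¬(¬p4 ∨ ¬¬(((¬p0 ∧ p3 ∨ p0 ∧ p3) ∧ ¬p0 ∨ p3) ∧ (p3 ∧ ¬p0 ∨ p0))) ∧ (p4 ∧ ¬p3 ∨ p0)
= p3 ∧ p4 ∨ ¬(¬p4 ∨ ¬¬((p3 ∧ ¬p0 ∨ p3) ∧ (p3 ∧ ¬p0 ∨ p0))) ∧ (p4 ∧ ¬p3 ∨ p0)   — distribution
= p3 ∧ p4 ∨ ¬(¬p4 ∨ ¬¬(p3 ∧ p0 ∨ p3 ∧ ¬p0)) ∧ (p4 ∧ ¬p3 ∨ p0)   — distribution
= p3 ∧ p4 ∨ p4 ∧ ¬(p3 ∧ p0 ∨ p3 ∧ ¬p0) ∧ (p4 ∧ ¬p3 ∨ p0)   — De Morgan
= p3 ∧ p4 ∨ p4 ∧ ¬p3 ∧ (p4 ∧ ¬p3 ∨ p0)   — distribution
= p3 ∧ p4 ∨ p4 ∧ ¬p3   — absorption
= p4   — distribution

p4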